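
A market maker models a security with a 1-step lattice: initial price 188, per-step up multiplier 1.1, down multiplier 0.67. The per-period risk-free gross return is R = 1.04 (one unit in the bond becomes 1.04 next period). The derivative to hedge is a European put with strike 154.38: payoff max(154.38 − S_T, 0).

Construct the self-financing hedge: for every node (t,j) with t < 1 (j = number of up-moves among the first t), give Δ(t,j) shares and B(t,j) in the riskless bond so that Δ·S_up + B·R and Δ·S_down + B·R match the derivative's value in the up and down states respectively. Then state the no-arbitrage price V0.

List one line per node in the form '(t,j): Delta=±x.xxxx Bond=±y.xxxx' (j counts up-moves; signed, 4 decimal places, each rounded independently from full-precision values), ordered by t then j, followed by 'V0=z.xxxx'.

No-arbitrage ⇒ martingale measure with p* = (R−d)/(u−d) = 0.8605.
At expiry t=1: V(1,0)=28.4200, V(1,1)=0.0000
Node (0,0) S=188.0000: V=(p*·0.0000+(1−p*)·28.4200)/1.04=3.8131; Δ=(0.0000−28.4200)/(206.8000−125.9600)=-0.3516; B=V−Δ·S=69.9061
The time-0 hedge costs 3.8131, which is the no-arbitrage price.

(0,0): Delta=-0.3516 Bond=69.9061
V0=3.8131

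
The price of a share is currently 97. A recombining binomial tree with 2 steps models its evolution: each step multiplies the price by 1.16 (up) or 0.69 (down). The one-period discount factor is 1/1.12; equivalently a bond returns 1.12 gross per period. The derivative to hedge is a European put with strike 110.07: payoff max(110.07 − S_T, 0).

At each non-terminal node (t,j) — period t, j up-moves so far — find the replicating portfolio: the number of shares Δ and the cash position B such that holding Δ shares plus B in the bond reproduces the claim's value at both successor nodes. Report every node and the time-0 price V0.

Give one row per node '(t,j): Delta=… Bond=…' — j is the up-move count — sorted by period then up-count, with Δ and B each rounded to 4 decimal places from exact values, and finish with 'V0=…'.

(0,0): Delta=-0.6335 Bond=65.8470
(1,0): Delta=-1.0000 Bond=98.2768
(1,1): Delta=-0.6132 Bond=71.4669
V0=4.3950

No-arbitrage ⇒ martingale measure with p* = (R−d)/(u−d) = 0.9149.
At expiry t=2: V(2,0)=63.8883, V(2,1)=32.4312, V(2,2)=0.0000
(1,0): S=66.9300. Δ = (V_up−V_dn)/(S_up−S_dn) = (32.4312−63.8883)/(77.6388−46.1817) = -1.0000. V = [p*·32.4312 + (1−p*)·63.8883]/1.12 = 31.3468. B = V − Δ·S = 98.2768.
(1,1): S=112.5200. Δ = (V_up−V_dn)/(S_up−S_dn) = (0.0000−32.4312)/(130.5232−77.6388) = -0.6132. V = [p*·0.0000 + (1−p*)·32.4312]/1.12 = 2.4644. B = V − Δ·S = 71.4669.
(0,0): S=97.0000. Δ = (V_up−V_dn)/(S_up−S_dn) = (2.4644−31.3468)/(112.5200−66.9300) = -0.6335. V = [p*·2.4644 + (1−p*)·31.3468]/1.12 = 4.3950. B = V − Δ·S = 65.8470.
Root portfolio cost Δ·97+B reproduces V0=4.3950.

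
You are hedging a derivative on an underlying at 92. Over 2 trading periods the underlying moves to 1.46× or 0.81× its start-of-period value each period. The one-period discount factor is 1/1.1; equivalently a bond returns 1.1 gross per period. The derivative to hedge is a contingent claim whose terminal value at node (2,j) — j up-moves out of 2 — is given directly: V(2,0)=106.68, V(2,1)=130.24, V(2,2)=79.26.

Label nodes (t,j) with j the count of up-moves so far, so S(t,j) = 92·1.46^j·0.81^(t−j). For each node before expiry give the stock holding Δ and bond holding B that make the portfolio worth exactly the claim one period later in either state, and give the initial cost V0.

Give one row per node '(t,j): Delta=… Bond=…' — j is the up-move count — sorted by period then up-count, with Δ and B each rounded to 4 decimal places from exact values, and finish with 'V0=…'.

Under the risk-neutral measure, an up-move has probability p* = (R−d)/(u−d) = 0.4462 and values discount at R = 1.1.
Payoff layer (t=2): V(2,0)=106.6800, V(2,1)=130.2400, V(2,2)=79.2600
Node (1,0) S=74.5200: V=(p*·130.2400+(1−p*)·106.6800)/1.1=106.5376; Δ=(130.2400−106.6800)/(108.7992−60.3612)=0.4864; B=V−Δ·S=70.2915
Node (1,1) S=134.3200: V=(p*·79.2600+(1−p*)·130.2400)/1.1=97.7228; Δ=(79.2600−130.2400)/(196.1072−108.7992)=-0.5839; B=V−Δ·S=176.1536
Node (0,0) S=92.0000: V=(p*·97.7228+(1−p*)·106.5376)/1.1=93.2771; Δ=(97.7228−106.5376)/(134.3200−74.5200)=-0.1474; B=V−Δ·S=106.8384
Check: Δ(0,0)·S0 + B(0,0) = 93.2771 = V0.

(0,0): Delta=-0.1474 Bond=106.8384
(1,0): Delta=0.4864 Bond=70.2915
(1,1): Delta=-0.5839 Bond=176.1536
V0=93.2771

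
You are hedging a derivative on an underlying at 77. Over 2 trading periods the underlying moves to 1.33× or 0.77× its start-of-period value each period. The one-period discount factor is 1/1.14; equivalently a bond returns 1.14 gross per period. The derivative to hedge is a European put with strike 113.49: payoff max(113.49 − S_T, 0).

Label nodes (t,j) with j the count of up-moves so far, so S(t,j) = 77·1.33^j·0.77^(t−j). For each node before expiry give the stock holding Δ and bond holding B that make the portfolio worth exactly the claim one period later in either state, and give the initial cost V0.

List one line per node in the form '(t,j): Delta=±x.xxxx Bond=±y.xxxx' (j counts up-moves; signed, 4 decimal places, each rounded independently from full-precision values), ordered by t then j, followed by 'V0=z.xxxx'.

(0,0): Delta=-0.6947 Bond=71.4478
(1,0): Delta=-1.0000 Bond=99.5526
(1,1): Delta=-0.6039 Bond=72.1548
V0=17.9571

No-arbitrage ⇒ martingale measure with p* = (R−d)/(u−d) = 0.6607.
At expiry t=2: V(2,0)=67.8367, V(2,1)=34.6343, V(2,2)=0.0000
Node (1,0) S=59.2900: V=(p*·34.6343+(1−p*)·67.8367)/1.14=40.2626; Δ=(34.6343−67.8367)/(78.8557−45.6533)=-1.0000; B=V−Δ·S=99.5526
Node (1,1) S=102.4100: V=(p*·0.0000+(1−p*)·34.6343)/1.14=10.3078; Δ=(0.0000−34.6343)/(136.2053−78.8557)=-0.6039; B=V−Δ·S=72.1548
Node (0,0) S=77.0000: V=(p*·10.3078+(1−p*)·40.2626)/1.14=17.9571; Δ=(10.3078−40.2626)/(102.4100−59.2900)=-0.6947; B=V−Δ·S=71.4478
The time-0 hedge costs 17.9571, which is the no-arbitrage price.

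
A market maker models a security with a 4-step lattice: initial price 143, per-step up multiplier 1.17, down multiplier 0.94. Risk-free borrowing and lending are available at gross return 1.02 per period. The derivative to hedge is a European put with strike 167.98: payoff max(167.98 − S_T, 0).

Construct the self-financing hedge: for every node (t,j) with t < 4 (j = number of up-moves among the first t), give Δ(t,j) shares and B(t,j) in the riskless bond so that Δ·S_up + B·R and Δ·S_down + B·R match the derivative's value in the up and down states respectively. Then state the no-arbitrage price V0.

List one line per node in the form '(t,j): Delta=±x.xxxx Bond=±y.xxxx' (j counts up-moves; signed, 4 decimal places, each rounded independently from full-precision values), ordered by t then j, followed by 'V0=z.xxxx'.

No-arbitrage ⇒ martingale measure with p* = (R−d)/(u−d) = 0.3478.
Terminal values V(4,·): V(4,0)=56.3329, V(4,1)=29.0150, V(4,2)=0.0000, V(4,3)=0.0000, V(4,4)=0.0000
(3,0): S=118.7735. Δ = (V_up−V_dn)/(S_up−S_dn) = (29.0150−56.3329)/(138.9650−111.6471) = -1.0000. V = [p*·29.0150 + (1−p*)·56.3329]/1.02 = 45.9128. B = V − Δ·S = 164.6863.
(3,1): S=147.8351. Δ = (V_up−V_dn)/(S_up−S_dn) = (0.0000−29.0150)/(172.9671−138.9650) = -0.8533. V = [p*·0.0000 + (1−p*)·29.0150]/1.02 = 18.5518. B = V − Δ·S = 144.7039.
(3,2): S=184.0075. Δ = (V_up−V_dn)/(S_up−S_dn) = (0.0000−0.0000)/(215.2888−172.9671) = 0.0000. V = [p*·0.0000 + (1−p*)·0.0000]/1.02 = 0.0000. B = V − Δ·S = 0.0000.
(3,3): S=229.0307. Δ = (V_up−V_dn)/(S_up−S_dn) = (0.0000−0.0000)/(267.9659−215.2888) = 0.0000. V = [p*·0.0000 + (1−p*)·0.0000]/1.02 = 0.0000. B = V − Δ·S = 0.0000.
(2,0): S=126.3548. Δ = (V_up−V_dn)/(S_up−S_dn) = (18.5518−45.9128)/(147.8351−118.7735) = -0.9415. V = [p*·18.5518 + (1−p*)·45.9128]/1.02 = 35.6823. B = V − Δ·S = 154.6430.
(2,1): S=157.2714. Δ = (V_up−V_dn)/(S_up−S_dn) = (0.0000−18.5518)/(184.0075−147.8351) = -0.5129. V = [p*·0.0000 + (1−p*)·18.5518]/1.02 = 11.8618. B = V − Δ·S = 92.5217.
(2,2): S=195.7527. Δ = (V_up−V_dn)/(S_up−S_dn) = (0.0000−0.0000)/(229.0307−184.0075) = 0.0000. V = [p*·0.0000 + (1−p*)·0.0000]/1.02 = 0.0000. B = V − Δ·S = 0.0000.
(1,0): S=134.4200. Δ = (V_up−V_dn)/(S_up−S_dn) = (11.8618−35.6823)/(157.2714−126.3548) = -0.7705. V = [p*·11.8618 + (1−p*)·35.6823]/1.02 = 26.8597. B = V − Δ·S = 130.4271.
(1,1): S=167.3100. Δ = (V_up−V_dn)/(S_up−S_dn) = (0.0000−11.8618)/(195.7527−157.2714) = -0.3082. V = [p*·0.0000 + (1−p*)·11.8618]/1.02 = 7.5842. B = V − Δ·S = 59.1571.
(0,0): S=143.0000. Δ = (V_up−V_dn)/(S_up−S_dn) = (7.5842−26.8597)/(167.3100−134.4200) = -0.5861. V = [p*·7.5842 + (1−p*)·26.8597]/1.02 = 19.7600. B = V − Δ·S = 103.5662.
Check: Δ(0,0)·S0 + B(0,0) = 19.7600 = V0.

(0,0): Delta=-0.5861 Bond=103.5662
(1,0): Delta=-0.7705 Bond=130.4271
(1,1): Delta=-0.3082 Bond=59.1571
(2,0): Delta=-0.9415 Bond=154.6430
(2,1): Delta=-0.5129 Bond=92.5217
(2,2): Delta=0.0000 Bond=0.0000
(3,0): Delta=-1.0000 Bond=164.6863
(3,1): Delta=-0.8533 Bond=144.7039
(3,2): Delta=0.0000 Bond=0.0000
(3,3): Delta=0.0000 Bond=0.0000
V0=19.7600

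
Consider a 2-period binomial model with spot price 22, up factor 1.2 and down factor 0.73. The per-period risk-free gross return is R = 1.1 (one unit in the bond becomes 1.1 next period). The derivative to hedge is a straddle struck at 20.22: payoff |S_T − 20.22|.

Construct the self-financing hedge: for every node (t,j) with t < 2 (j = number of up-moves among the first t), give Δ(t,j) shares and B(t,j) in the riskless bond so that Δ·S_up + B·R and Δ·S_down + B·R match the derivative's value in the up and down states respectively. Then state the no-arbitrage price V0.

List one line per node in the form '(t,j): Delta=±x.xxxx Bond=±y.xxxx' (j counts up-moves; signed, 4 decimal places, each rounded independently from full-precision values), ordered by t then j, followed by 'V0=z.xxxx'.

(0,0): Delta=0.5864 Bond=-6.4503
(1,0): Delta=-1.0000 Bond=18.3818
(1,1): Delta=0.8472 Bond=-13.9810
V0=6.4499

Since d<R<u, set p* = (R−d)/(u−d) = 0.7872; price each node as the discounted p*-expectation of its children.
Terminal payoffs: V(2,0)=8.4962, V(2,1)=0.9480, V(2,2)=11.4600
  t=1,j=0: stock 16.0600 → up 19.2720 (V=0.9480), down 11.7238 (V=8.4962). Price 2.3218; hedge Δ=-1.0000, bond B=18.3818.
  t=1,j=1: stock 26.4000 → up 31.6800 (V=11.4600), down 19.2720 (V=0.9480). Price 8.3849; hedge Δ=0.8472, bond B=-13.9810.
  t=0,j=0: stock 22.0000 → up 26.4000 (V=8.3849), down 16.0600 (V=2.3218). Price 6.4499; hedge Δ=0.5864, bond B=-6.4503.
Check: Δ(0,0)·S0 + B(0,0) = 6.4499 = V0.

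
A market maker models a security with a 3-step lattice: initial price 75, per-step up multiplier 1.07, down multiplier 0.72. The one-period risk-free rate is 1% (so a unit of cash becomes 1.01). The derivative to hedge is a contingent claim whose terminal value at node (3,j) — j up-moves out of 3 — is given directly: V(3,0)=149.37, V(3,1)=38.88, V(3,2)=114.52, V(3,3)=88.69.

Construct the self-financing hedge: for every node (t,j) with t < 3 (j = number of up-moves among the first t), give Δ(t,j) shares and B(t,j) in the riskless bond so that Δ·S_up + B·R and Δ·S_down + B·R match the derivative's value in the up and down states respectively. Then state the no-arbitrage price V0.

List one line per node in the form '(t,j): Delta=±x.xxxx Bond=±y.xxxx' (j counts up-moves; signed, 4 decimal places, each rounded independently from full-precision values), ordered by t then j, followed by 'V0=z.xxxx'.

Under the risk-neutral measure, an up-move has probability p* = (R−d)/(u−d) = 0.8286 and values discount at R = 1.01.
At expiry t=3: V(3,0)=149.3700, V(3,1)=38.8800, V(3,2)=114.5200, V(3,3)=88.6900
(2,0): S=38.8800. Δ = (V_up−V_dn)/(S_up−S_dn) = (38.8800−149.3700)/(41.6016−27.9936) = -8.1195. V = [p*·38.8800 + (1−p*)·149.3700]/1.01 = 57.2487. B = V − Δ·S = 372.9344.
(2,1): S=57.7800. Δ = (V_up−V_dn)/(S_up−S_dn) = (114.5200−38.8800)/(61.8246−41.6016) = 3.7403. V = [p*·114.5200 + (1−p*)·38.8800]/1.01 = 100.5477. B = V − Δ·S = -115.5666.
(2,2): S=85.8675. Δ = (V_up−V_dn)/(S_up−S_dn) = (88.6900−114.5200)/(91.8782−61.8246) = -0.8595. V = [p*·88.6900 + (1−p*)·114.5200]/1.01 = 92.1960. B = V − Δ·S = 165.9960.
(1,0): S=54.0000. Δ = (V_up−V_dn)/(S_up−S_dn) = (100.5477−57.2487)/(57.7800−38.8800) = 2.2910. V = [p*·100.5477 + (1−p*)·57.2487]/1.01 = 92.2029. B = V − Δ·S = -31.5085.
(1,1): S=80.2500. Δ = (V_up−V_dn)/(S_up−S_dn) = (92.1960−100.5477)/(85.8675−57.7800) = -0.2973. V = [p*·92.1960 + (1−p*)·100.5477]/1.01 = 92.7007. B = V − Δ·S = 116.5625.
(0,0): S=75.0000. Δ = (V_up−V_dn)/(S_up−S_dn) = (92.7007−92.2029)/(80.2500−54.0000) = 0.0190. V = [p*·92.7007 + (1−p*)·92.2029]/1.01 = 91.6984. B = V − Δ·S = 90.2762.
Self-financing check: at every node Δ·S+B equals the discounted successor values.

(0,0): Delta=0.0190 Bond=90.2762
(1,0): Delta=2.2910 Bond=-31.5085
(1,1): Delta=-0.2973 Bond=116.5625
(2,0): Delta=-8.1195 Bond=372.9344
(2,1): Delta=3.7403 Bond=-115.5666
(2,2): Delta=-0.8595 Bond=165.9960
V0=91.6984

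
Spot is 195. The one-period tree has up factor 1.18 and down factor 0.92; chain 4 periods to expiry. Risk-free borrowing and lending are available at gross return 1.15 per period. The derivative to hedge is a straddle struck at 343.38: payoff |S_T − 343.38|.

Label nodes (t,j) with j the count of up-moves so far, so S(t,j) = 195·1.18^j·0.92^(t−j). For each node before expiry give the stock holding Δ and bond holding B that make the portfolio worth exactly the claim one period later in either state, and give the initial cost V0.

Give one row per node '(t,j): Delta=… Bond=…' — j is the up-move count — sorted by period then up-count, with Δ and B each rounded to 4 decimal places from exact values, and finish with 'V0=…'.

(0,0): Delta=-0.3773 Bond=99.1845
(1,0): Delta=-1.0000 Bond=225.7779
(1,1): Delta=-0.3140 Bond=99.4906
(2,0): Delta=-1.0000 Bond=259.6446
(2,1): Delta=-1.0000 Bond=259.6446
(2,2): Delta=-0.2442 Bond=95.4711
(3,0): Delta=-1.0000 Bond=298.5913
(3,1): Delta=-1.0000 Bond=298.5913
(3,2): Delta=-1.0000 Bond=298.5913
(3,3): Delta=-0.1673 Bond=85.1657
V0=25.6147

No-arbitrage ⇒ martingale measure with p* = (R−d)/(u−d) = 0.8846.
Terminal payoffs: V(4,0)=203.6834, V(4,1)=164.2039, V(4,2)=113.5672, V(4,3)=48.6201, V(4,4)=34.6817
Node (3,0) S=151.8442: V=(p*·164.2039+(1−p*)·203.6834)/1.15=146.7471; Δ=(164.2039−203.6834)/(179.1761−139.6966)=-1.0000; B=V−Δ·S=298.5913
Node (3,1) S=194.7566: V=(p*·113.5672+(1−p*)·164.2039)/1.15=103.8347; Δ=(113.5672−164.2039)/(229.8128−179.1761)=-1.0000; B=V−Δ·S=298.5913
Node (3,2) S=249.7966: V=(p*·48.6201+(1−p*)·113.5672)/1.15=48.7947; Δ=(48.6201−113.5672)/(294.7599−229.8128)=-1.0000; B=V−Δ·S=298.5913
Node (3,3) S=320.3912: V=(p*·34.6817+(1−p*)·48.6201)/1.15=31.5565; Δ=(34.6817−48.6201)/(378.0617−294.7599)=-0.1673; B=V−Δ·S=85.1657
Node (2,0) S=165.0480: V=(p*·103.8347+(1−p*)·146.7471)/1.15=94.5966; Δ=(103.8347−146.7471)/(194.7566−151.8442)=-1.0000; B=V−Δ·S=259.6446
Node (2,1) S=211.6920: V=(p*·48.7947+(1−p*)·103.8347)/1.15=47.9526; Δ=(48.7947−103.8347)/(249.7966−194.7566)=-1.0000; B=V−Δ·S=259.6446
Node (2,2) S=271.5180: V=(p*·31.5565+(1−p*)·48.7947)/1.15=29.1700; Δ=(31.5565−48.7947)/(320.3912−249.7966)=-0.2442; B=V−Δ·S=95.4711
Node (1,0) S=179.4000: V=(p*·47.9526+(1−p*)·94.5966)/1.15=46.3779; Δ=(47.9526−94.5966)/(211.6920−165.0480)=-1.0000; B=V−Δ·S=225.7779
Node (1,1) S=230.1000: V=(p*·29.1700+(1−p*)·47.9526)/1.15=27.2498; Δ=(29.1700−47.9526)/(271.5180−211.6920)=-0.3140; B=V−Δ·S=99.4906
Node (0,0) S=195.0000: V=(p*·27.2498+(1−p*)·46.3779)/1.15=25.6147; Δ=(27.2498−46.3779)/(230.1000−179.4000)=-0.3773; B=V−Δ·S=99.1845
The time-0 hedge costs 25.6147, which is the no-arbitrage price.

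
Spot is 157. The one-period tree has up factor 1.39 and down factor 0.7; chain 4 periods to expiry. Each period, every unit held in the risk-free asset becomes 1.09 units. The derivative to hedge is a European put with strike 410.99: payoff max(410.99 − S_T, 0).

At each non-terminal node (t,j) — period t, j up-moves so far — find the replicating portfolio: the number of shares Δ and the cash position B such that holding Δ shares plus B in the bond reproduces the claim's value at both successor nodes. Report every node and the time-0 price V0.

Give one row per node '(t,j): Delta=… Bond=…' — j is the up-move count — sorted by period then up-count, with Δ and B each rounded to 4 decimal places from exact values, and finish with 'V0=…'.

No-arbitrage ⇒ martingale measure with p* = (R−d)/(u−d) = 0.5652.
Payoff layer (t=4): V(4,0)=373.2943, V(4,1)=336.1371, V(4,2)=262.3535, V(4,3)=115.8405, V(4,4)=0.0000
Node (3,0) S=53.8510: V=(p*·336.1371+(1−p*)·373.2943)/1.09=323.2040; Δ=(336.1371−373.2943)/(74.8529−37.6957)=-1.0000; B=V−Δ·S=377.0550
Node (3,1) S=106.9327: V=(p*·262.3535+(1−p*)·336.1371)/1.09=270.1223; Δ=(262.3535−336.1371)/(148.6365−74.8529)=-1.0000; B=V−Δ·S=377.0550
Node (3,2) S=212.3378: V=(p*·115.8405+(1−p*)·262.3535)/1.09=164.7173; Δ=(115.8405−262.3535)/(295.1495−148.6365)=-1.0000; B=V−Δ·S=377.0550
Node (3,3) S=421.6422: V=(p*·0.0000+(1−p*)·115.8405)/1.09=46.2068; Δ=(0.0000−115.8405)/(586.0826−295.1495)=-0.3982; B=V−Δ·S=214.0916
Node (2,0) S=76.9300: V=(p*·270.1223+(1−p*)·323.2040)/1.09=268.9921; Δ=(270.1223−323.2040)/(106.9327−53.8510)=-1.0000; B=V−Δ·S=345.9221
Node (2,1) S=152.7610: V=(p*·164.7173+(1−p*)·270.1223)/1.09=193.1611; Δ=(164.7173−270.1223)/(212.3378−106.9327)=-1.0000; B=V−Δ·S=345.9221
Node (2,2) S=303.3397: V=(p*·46.2068+(1−p*)·164.7173)/1.09=89.6634; Δ=(46.2068−164.7173)/(421.6422−212.3378)=-0.5662; B=V−Δ·S=261.4177
Node (1,0) S=109.9000: V=(p*·193.1611+(1−p*)·268.9921)/1.09=207.4597; Δ=(193.1611−268.9921)/(152.7610−76.9300)=-1.0000; B=V−Δ·S=317.3597
Node (1,1) S=218.2300: V=(p*·89.6634+(1−p*)·193.1611)/1.09=123.5435; Δ=(89.6634−193.1611)/(303.3397−152.7610)=-0.6873; B=V−Δ·S=273.5401
Node (0,0) S=157.0000: V=(p*·123.5435+(1−p*)·207.4597)/1.09=146.8154; Δ=(123.5435−207.4597)/(218.2300−109.9000)=-0.7746; B=V−Δ·S=268.4331
Each (Δ,B) replicates both successor values, so the strategy is self-financing and V0 is arbitrage-free.

(0,0): Delta=-0.7746 Bond=268.4331
(1,0): Delta=-1.0000 Bond=317.3597
(1,1): Delta=-0.6873 Bond=273.5401
(2,0): Delta=-1.0000 Bond=345.9221
(2,1): Delta=-1.0000 Bond=345.9221
(2,2): Delta=-0.5662 Bond=261.4177
(3,0): Delta=-1.0000 Bond=377.0550
(3,1): Delta=-1.0000 Bond=377.0550
(3,2): Delta=-1.0000 Bond=377.0550
(3,3): Delta=-0.3982 Bond=214.0916
V0=146.8154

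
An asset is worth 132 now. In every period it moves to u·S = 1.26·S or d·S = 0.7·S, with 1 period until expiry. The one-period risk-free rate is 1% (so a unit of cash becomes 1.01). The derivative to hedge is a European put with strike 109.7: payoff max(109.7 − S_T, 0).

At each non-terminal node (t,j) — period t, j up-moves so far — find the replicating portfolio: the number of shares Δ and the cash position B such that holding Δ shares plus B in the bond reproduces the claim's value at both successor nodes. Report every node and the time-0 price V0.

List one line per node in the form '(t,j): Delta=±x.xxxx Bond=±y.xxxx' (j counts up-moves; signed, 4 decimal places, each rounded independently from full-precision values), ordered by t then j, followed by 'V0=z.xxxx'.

Under the risk-neutral measure, an up-move has probability p* = (R−d)/(u−d) = 0.5536 and values discount at R = 1.01.
At expiry t=1: V(1,0)=17.3000, V(1,1)=0.0000
Node (0,0) S=132.0000: V=(p*·0.0000+(1−p*)·17.3000)/1.01=7.6467; Δ=(0.0000−17.3000)/(166.3200−92.4000)=-0.2340; B=V−Δ·S=38.5396
Check: Δ(0,0)·S0 + B(0,0) = 7.6467 = V0.

(0,0): Delta=-0.2340 Bond=38.5396
V0=7.6467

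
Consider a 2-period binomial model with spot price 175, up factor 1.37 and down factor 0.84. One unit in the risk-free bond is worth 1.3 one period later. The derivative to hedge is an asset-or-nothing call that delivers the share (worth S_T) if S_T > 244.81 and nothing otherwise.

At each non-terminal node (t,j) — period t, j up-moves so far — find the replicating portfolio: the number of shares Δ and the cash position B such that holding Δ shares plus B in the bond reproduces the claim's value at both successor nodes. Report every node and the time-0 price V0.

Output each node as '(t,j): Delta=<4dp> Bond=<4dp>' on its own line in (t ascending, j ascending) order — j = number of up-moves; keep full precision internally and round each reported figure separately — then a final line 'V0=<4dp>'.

(0,0): Delta=2.3643 Bond=-267.3486
(1,0): Delta=0.0000 Bond=0.0000
(1,1): Delta=2.5849 Bond=-400.4417
V0=146.4052

The replicating-portfolio and risk-neutral prices coincide; use p* = (1.3−0.84)/(1.37−0.84) = 0.8679 for the latter.
Terminal payoffs: V(2,0)=0.0000, V(2,1)=0.0000, V(2,2)=328.4575
(1,0): S=147.0000. Δ = (V_up−V_dn)/(S_up−S_dn) = (0.0000−0.0000)/(201.3900−123.4800) = 0.0000. V = [p*·0.0000 + (1−p*)·0.0000]/1.3 = 0.0000. B = V − Δ·S = 0.0000.
(1,1): S=239.7500. Δ = (V_up−V_dn)/(S_up−S_dn) = (328.4575−0.0000)/(328.4575−201.3900) = 2.5849. V = [p*·328.4575 + (1−p*)·0.0000]/1.3 = 219.2895. B = V − Δ·S = -400.4417.
(0,0): S=175.0000. Δ = (V_up−V_dn)/(S_up−S_dn) = (219.2895−0.0000)/(239.7500−147.0000) = 2.3643. V = [p*·219.2895 + (1−p*)·0.0000]/1.3 = 146.4052. B = V − Δ·S = -267.3486.
Check: Δ(0,0)·S0 + B(0,0) = 146.4052 = V0.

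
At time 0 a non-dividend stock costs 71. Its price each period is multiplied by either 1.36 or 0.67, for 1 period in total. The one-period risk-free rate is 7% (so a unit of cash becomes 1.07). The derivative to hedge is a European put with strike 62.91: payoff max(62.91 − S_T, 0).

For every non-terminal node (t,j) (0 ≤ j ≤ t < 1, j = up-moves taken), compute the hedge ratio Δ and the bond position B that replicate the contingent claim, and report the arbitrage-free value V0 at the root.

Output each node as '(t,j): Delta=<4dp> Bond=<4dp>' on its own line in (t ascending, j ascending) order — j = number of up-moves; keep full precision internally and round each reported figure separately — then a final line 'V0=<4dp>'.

Risk-neutral probability p* = (R−d)/(u−d) = (1.07−0.67)/(1.36−0.67) = 0.5797.
Payoff layer (t=1): V(1,0)=15.3400, V(1,1)=0.0000
Node (0,0) S=71.0000: V=(p*·0.0000+(1−p*)·15.3400)/1.07=6.0255; Δ=(0.0000−15.3400)/(96.5600−47.5700)=-0.3131; B=V−Δ·S=28.2573
Check: Δ(0,0)·S0 + B(0,0) = 6.0255 = V0.

(0,0): Delta=-0.3131 Bond=28.2573
V0=6.0255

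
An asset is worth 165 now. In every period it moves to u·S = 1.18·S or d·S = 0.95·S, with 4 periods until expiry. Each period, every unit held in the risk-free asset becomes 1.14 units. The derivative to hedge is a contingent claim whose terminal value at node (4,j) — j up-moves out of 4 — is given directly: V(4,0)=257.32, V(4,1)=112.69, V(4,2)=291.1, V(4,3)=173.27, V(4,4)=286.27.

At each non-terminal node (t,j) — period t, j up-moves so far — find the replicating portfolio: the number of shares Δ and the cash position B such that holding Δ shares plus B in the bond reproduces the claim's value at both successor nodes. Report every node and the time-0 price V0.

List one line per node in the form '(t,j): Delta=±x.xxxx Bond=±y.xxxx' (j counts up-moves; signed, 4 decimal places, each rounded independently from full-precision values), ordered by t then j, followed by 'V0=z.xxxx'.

(0,0): Delta=0.6112 Bond=40.9687
(1,0): Delta=-0.7154 Bond=254.6462
(1,1): Delta=0.8360 Bond=2.9271
(2,0): Delta=3.1305 Bond=-282.4072
(2,1): Delta=-1.3673 Bond=410.8659
(2,2): Delta=1.2094 Bond=-82.4587
(3,0): Delta=-4.4450 Bond=749.7410
(3,1): Delta=4.4145 Bond=-547.5622
(3,2): Delta=-2.3472 Bond=682.2712
(3,3): Delta=1.8123 Bond=-257.4291
V0=141.8091

Under the risk-neutral measure, an up-move has probability p* = (R−d)/(u−d) = 0.8261 and values discount at R = 1.14.
Terminal values V(4,·): V(4,0)=257.3200, V(4,1)=112.6900, V(4,2)=291.1000, V(4,3)=173.2700, V(4,4)=286.2700
  t=3,j=0: stock 141.4669 → up 166.9309 (V=112.6900), down 134.3935 (V=257.3200). Price 120.9150; hedge Δ=-4.4450, bond B=749.7410.
  t=3,j=1: stock 175.7167 → up 207.3458 (V=291.1000), down 166.9309 (V=112.6900). Price 228.1335; hedge Δ=4.4145, bond B=-547.5622.
  t=3,j=2: stock 218.2587 → up 257.5453 (V=173.2700), down 207.3458 (V=291.1000). Price 169.9668; hedge Δ=-2.3472, bond B=682.2712.
  t=3,j=3: stock 271.1003 → up 319.8983 (V=286.2700), down 257.5453 (V=173.2700). Price 233.8753; hedge Δ=1.8123, bond B=-257.4291.
  t=2,j=0: stock 148.9125 → up 175.7167 (V=228.1335), down 141.4669 (V=120.9150). Price 183.7603; hedge Δ=3.1305, bond B=-282.4072.
  t=2,j=1: stock 184.9650 → up 218.2587 (V=169.9668), down 175.7167 (V=228.1335). Price 157.9673; hedge Δ=-1.3673, bond B=410.8659.
  t=2,j=2: stock 229.7460 → up 271.1003 (V=233.8753), down 218.2587 (V=169.9668). Price 195.4042; hedge Δ=1.2094, bond B=-82.4587.
  t=1,j=0: stock 156.7500 → up 184.9650 (V=157.9673), down 148.9125 (V=183.7603). Price 142.5027; hedge Δ=-0.7154, bond B=254.6462.
  t=1,j=1: stock 194.7000 → up 229.7460 (V=195.4042), down 184.9650 (V=157.9673). Price 165.6960; hedge Δ=0.8360, bond B=2.9271.
  t=0,j=0: stock 165.0000 → up 194.7000 (V=165.6960), down 156.7500 (V=142.5027). Price 141.8091; hedge Δ=0.6112, bond B=40.9687.
Root portfolio cost Δ·165+B reproduces V0=141.8091.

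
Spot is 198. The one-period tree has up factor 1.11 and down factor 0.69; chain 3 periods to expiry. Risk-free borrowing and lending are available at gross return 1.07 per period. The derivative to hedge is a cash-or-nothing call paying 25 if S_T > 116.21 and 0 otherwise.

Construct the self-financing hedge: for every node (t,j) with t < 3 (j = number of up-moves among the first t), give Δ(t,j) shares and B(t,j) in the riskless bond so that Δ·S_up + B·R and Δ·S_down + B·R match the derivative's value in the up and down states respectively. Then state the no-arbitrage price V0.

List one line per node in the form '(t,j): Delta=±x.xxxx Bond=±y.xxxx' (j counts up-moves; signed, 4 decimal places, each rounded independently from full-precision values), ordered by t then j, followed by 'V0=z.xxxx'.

(0,0): Delta=0.0453 Bond=10.9276
(1,0): Delta=0.3684 Bond=-32.4569
(1,1): Delta=0.0241 Bond=16.3398
(2,0): Delta=0.0000 Bond=0.0000
(2,1): Delta=0.3925 Bond=-38.3845
(2,2): Delta=0.0000 Bond=23.3645
V0=19.8874

The replicating-portfolio and risk-neutral prices coincide; use p* = (1.07−0.69)/(1.11−0.69) = 0.9048 for the latter.
Terminal payoffs: V(3,0)=0.0000, V(3,1)=0.0000, V(3,2)=25.0000, V(3,3)=25.0000
(2,0): S=94.2678. Δ = (V_up−V_dn)/(S_up−S_dn) = (0.0000−0.0000)/(104.6373−65.0448) = 0.0000. V = [p*·0.0000 + (1−p*)·0.0000]/1.07 = 0.0000. B = V − Δ·S = 0.0000.
(2,1): S=151.6482. Δ = (V_up−V_dn)/(S_up−S_dn) = (25.0000−0.0000)/(168.3295−104.6373) = 0.3925. V = [p*·25.0000 + (1−p*)·0.0000]/1.07 = 21.1393. B = V − Δ·S = -38.3845.
(2,2): S=243.9558. Δ = (V_up−V_dn)/(S_up−S_dn) = (25.0000−25.0000)/(270.7909−168.3295) = 0.0000. V = [p*·25.0000 + (1−p*)·25.0000]/1.07 = 23.3645. B = V − Δ·S = 23.3645.
(1,0): S=136.6200. Δ = (V_up−V_dn)/(S_up−S_dn) = (21.1393−0.0000)/(151.6482−94.2678) = 0.3684. V = [p*·21.1393 + (1−p*)·0.0000]/1.07 = 17.8748. B = V − Δ·S = -32.4569.
(1,1): S=219.7800. Δ = (V_up−V_dn)/(S_up−S_dn) = (23.3645−21.1393)/(243.9558−151.6482) = 0.0241. V = [p*·23.3645 + (1−p*)·21.1393]/1.07 = 21.6379. B = V − Δ·S = 16.3398.
(0,0): S=198.0000. Δ = (V_up−V_dn)/(S_up−S_dn) = (21.6379−17.8748)/(219.7800−136.6200) = 0.0453. V = [p*·21.6379 + (1−p*)·17.8748]/1.07 = 19.8874. B = V − Δ·S = 10.9276.
The time-0 hedge costs 19.8874, which is the no-arbitrage price.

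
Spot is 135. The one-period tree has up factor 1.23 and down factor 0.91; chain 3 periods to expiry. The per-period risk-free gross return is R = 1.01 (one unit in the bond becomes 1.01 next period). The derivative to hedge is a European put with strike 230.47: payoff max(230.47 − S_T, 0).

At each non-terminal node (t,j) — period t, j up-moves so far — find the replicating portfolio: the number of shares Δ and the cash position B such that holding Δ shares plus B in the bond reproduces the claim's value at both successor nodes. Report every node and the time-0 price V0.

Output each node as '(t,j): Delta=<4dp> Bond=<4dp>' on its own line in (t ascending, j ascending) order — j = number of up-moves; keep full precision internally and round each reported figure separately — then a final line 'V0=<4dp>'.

Risk-neutral probability p* = (R−d)/(u−d) = (1.01−0.91)/(1.23−0.91) = 0.3125.
Terminal payoffs: V(3,0)=128.7379, V(3,1)=92.9640, V(3,2)=44.6102, V(3,3)=0.0000
  t=2,j=0: stock 111.7935 → up 137.5060 (V=92.9640), down 101.7321 (V=128.7379). Price 116.3946; hedge Δ=-1.0000, bond B=228.1881.
  t=2,j=1: stock 151.1055 → up 185.8598 (V=44.6102), down 137.5060 (V=92.9640). Price 77.0826; hedge Δ=-1.0000, bond B=228.1881.
  t=2,j=2: stock 204.2415 → up 251.2170 (V=0.0000), down 185.8598 (V=44.6102). Price 30.3659; hedge Δ=-0.6826, bond B=169.7729.
  t=1,j=0: stock 122.8500 → up 151.1055 (V=77.0826), down 111.7935 (V=116.3946). Price 103.0788; hedge Δ=-1.0000, bond B=225.9288.
  t=1,j=1: stock 166.0500 → up 204.2415 (V=30.3659), down 151.1055 (V=77.0826). Price 61.8650; hedge Δ=-0.8792, bond B=207.8548.
  t=0,j=0: stock 135.0000 → up 166.0500 (V=61.8650), down 122.8500 (V=103.0788). Price 89.3064; hedge Δ=-0.9540, bond B=218.0997.
Root portfolio cost Δ·135+B reproduces V0=89.3064.

(0,0): Delta=-0.9540 Bond=218.0997
(1,0): Delta=-1.0000 Bond=225.9288
(1,1): Delta=-0.8792 Bond=207.8548
(2,0): Delta=-1.0000 Bond=228.1881
(2,1): Delta=-1.0000 Bond=228.1881
(2,2): Delta=-0.6826 Bond=169.7729
V0=89.3064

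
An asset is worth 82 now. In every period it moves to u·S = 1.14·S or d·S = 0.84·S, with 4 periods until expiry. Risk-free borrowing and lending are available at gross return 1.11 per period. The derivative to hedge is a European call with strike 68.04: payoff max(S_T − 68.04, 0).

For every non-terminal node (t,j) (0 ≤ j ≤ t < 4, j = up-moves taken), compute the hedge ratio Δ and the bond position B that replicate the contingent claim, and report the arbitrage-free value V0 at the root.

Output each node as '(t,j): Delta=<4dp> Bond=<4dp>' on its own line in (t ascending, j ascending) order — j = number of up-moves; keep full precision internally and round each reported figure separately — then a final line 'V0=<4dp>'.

No-arbitrage ⇒ martingale measure with p* = (R−d)/(u−d) = 0.9000.
Terminal payoffs: V(4,0)=0.0000, V(4,1)=0.0000, V(4,2)=7.1538, V(4,3)=34.0088, V(4,4)=70.4547
Node (3,0) S=48.6017: V=(p*·0.0000+(1−p*)·0.0000)/1.11=0.0000; Δ=(0.0000−0.0000)/(55.4060−40.8255)=0.0000; B=V−Δ·S=0.0000
Node (3,1) S=65.9595: V=(p*·7.1538+(1−p*)·0.0000)/1.11=5.8004; Δ=(7.1538−0.0000)/(75.1938−55.4060)=0.3615; B=V−Δ·S=-18.0457
Node (3,2) S=89.5164: V=(p*·34.0088+(1−p*)·7.1538)/1.11=28.2192; Δ=(34.0088−7.1538)/(102.0488−75.1938)=1.0000; B=V−Δ·S=-61.2973
Node (3,3) S=121.4866: V=(p*·70.4547+(1−p*)·34.0088)/1.11=60.1893; Δ=(70.4547−34.0088)/(138.4947−102.0488)=1.0000; B=V−Δ·S=-61.2973
Node (2,0) S=57.8592: V=(p*·5.8004+(1−p*)·0.0000)/1.11=4.7030; Δ=(5.8004−0.0000)/(65.9595−48.6017)=0.3342; B=V−Δ·S=-14.6316
Node (2,1) S=78.5232: V=(p*·28.2192+(1−p*)·5.8004)/1.11=23.4030; Δ=(28.2192−5.8004)/(89.5164−65.9595)=0.9517; B=V−Δ·S=-51.3262
Node (2,2) S=106.5672: V=(p*·60.1893+(1−p*)·28.2192)/1.11=51.3444; Δ=(60.1893−28.2192)/(121.4866−89.5164)=1.0000; B=V−Δ·S=-55.2228
Node (1,0) S=68.8800: V=(p*·23.4030+(1−p*)·4.7030)/1.11=19.3991; Δ=(23.4030−4.7030)/(78.5232−57.8592)=0.9050; B=V−Δ·S=-42.9340
Node (1,1) S=93.4800: V=(p*·51.3444+(1−p*)·23.4030)/1.11=43.7390; Δ=(51.3444−23.4030)/(106.5672−78.5232)=0.9963; B=V−Δ·S=-49.3992
Node (0,0) S=82.0000: V=(p*·43.7390+(1−p*)·19.3991)/1.11=37.2117; Δ=(43.7390−19.3991)/(93.4800−68.8800)=0.9894; B=V−Δ·S=-43.9214
Each (Δ,B) replicates both successor values, so the strategy is self-financing and V0 is arbitrage-free.

(0,0): Delta=0.9894 Bond=-43.9214
(1,0): Delta=0.9050 Bond=-42.9340
(1,1): Delta=0.9963 Bond=-49.3992
(2,0): Delta=0.3342 Bond=-14.6316
(2,1): Delta=0.9517 Bond=-51.3262
(2,2): Delta=1.0000 Bond=-55.2228
(3,0): Delta=0.0000 Bond=0.0000
(3,1): Delta=0.3615 Bond=-18.0457
(3,2): Delta=1.0000 Bond=-61.2973
(3,3): Delta=1.0000 Bond=-61.2973
V0=37.2117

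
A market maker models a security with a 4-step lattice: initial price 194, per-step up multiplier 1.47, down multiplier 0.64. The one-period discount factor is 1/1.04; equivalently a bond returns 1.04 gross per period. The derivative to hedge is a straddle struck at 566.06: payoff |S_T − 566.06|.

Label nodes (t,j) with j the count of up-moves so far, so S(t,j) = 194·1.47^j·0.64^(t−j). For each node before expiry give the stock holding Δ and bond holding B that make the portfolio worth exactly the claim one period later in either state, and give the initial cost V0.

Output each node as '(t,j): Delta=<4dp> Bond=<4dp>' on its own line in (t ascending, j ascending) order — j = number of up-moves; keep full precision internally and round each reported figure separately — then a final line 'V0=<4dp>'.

(0,0): Delta=-0.5800 Bond=433.7293
(1,0): Delta=-1.0000 Bond=503.2253
(1,1): Delta=-0.3834 Bond=395.0207
(2,0): Delta=-1.0000 Bond=523.3543
(2,1): Delta=-1.0000 Bond=523.3543
(2,2): Delta=-0.0949 Bond=289.8488
(3,0): Delta=-1.0000 Bond=544.2885
(3,1): Delta=-1.0000 Bond=544.2885
(3,2): Delta=-1.0000 Bond=544.2885
(3,3): Delta=0.3288 Bond=40.3836
V0=321.2087

Risk-neutral probability p* = (R−d)/(u−d) = (1.04−0.64)/(1.47−0.64) = 0.4819.
Terminal payoffs: V(4,0)=533.5122, V(4,1)=491.3018, V(4,2)=394.3497, V(4,3)=171.6629, V(4,4)=339.8208
Node (3,0) S=50.8559: V=(p*·491.3018+(1−p*)·533.5122)/1.04=493.4325; Δ=(491.3018−533.5122)/(74.7582−32.5478)=-1.0000; B=V−Δ·S=544.2885
Node (3,1) S=116.8097: V=(p*·394.3497+(1−p*)·491.3018)/1.04=427.4787; Δ=(394.3497−491.3018)/(171.7103−74.7582)=-1.0000; B=V−Δ·S=544.2885
Node (3,2) S=268.2973: V=(p*·171.6629+(1−p*)·394.3497)/1.04=275.9911; Δ=(171.6629−394.3497)/(394.3971−171.7103)=-1.0000; B=V−Δ·S=544.2885
Node (3,3) S=616.2455: V=(p*·339.8208+(1−p*)·171.6629)/1.04=242.9835; Δ=(339.8208−171.6629)/(905.8808−394.3971)=0.3288; B=V−Δ·S=40.3836
Node (2,0) S=79.4624: V=(p*·427.4787+(1−p*)·493.4325)/1.04=443.8919; Δ=(427.4787−493.4325)/(116.8097−50.8559)=-1.0000; B=V−Δ·S=523.3543
Node (2,1) S=182.5152: V=(p*·275.9911+(1−p*)·427.4787)/1.04=340.8391; Δ=(275.9911−427.4787)/(268.2973−116.8097)=-1.0000; B=V−Δ·S=523.3543
Node (2,2) S=419.2146: V=(p*·242.9835+(1−p*)·275.9911)/1.04=250.0806; Δ=(242.9835−275.9911)/(616.2455−268.2973)=-0.0949; B=V−Δ·S=289.8488
Node (1,0) S=124.1600: V=(p*·340.8391+(1−p*)·443.8919)/1.04=379.0653; Δ=(340.8391−443.8919)/(182.5152−79.4624)=-1.0000; B=V−Δ·S=503.2253
Node (1,1) S=285.1800: V=(p*·250.0806+(1−p*)·340.8391)/1.04=285.6731; Δ=(250.0806−340.8391)/(419.2146−182.5152)=-0.3834; B=V−Δ·S=395.0207
Node (0,0) S=194.0000: V=(p*·285.6731+(1−p*)·379.0653)/1.04=321.2087; Δ=(285.6731−379.0653)/(285.1800−124.1600)=-0.5800; B=V−Δ·S=433.7293
The time-0 hedge costs 321.2087, which is the no-arbitrage price.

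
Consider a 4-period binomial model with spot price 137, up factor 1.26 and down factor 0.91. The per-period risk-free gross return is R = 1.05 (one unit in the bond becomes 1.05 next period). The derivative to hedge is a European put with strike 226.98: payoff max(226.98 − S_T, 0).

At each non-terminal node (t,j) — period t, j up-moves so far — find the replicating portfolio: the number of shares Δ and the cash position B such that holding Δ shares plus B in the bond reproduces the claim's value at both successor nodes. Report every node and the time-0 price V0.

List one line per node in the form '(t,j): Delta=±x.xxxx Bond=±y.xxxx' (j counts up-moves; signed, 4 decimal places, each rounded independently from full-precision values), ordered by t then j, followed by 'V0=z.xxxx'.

The replicating-portfolio and risk-neutral prices coincide; use p* = (1.05−0.91)/(1.26−0.91) = 0.4000 for the latter.
Terminal values V(4,·): V(4,0)=133.0323, V(4,1)=96.8986, V(4,2)=46.8673, V(4,3)=0.0000, V(4,4)=0.0000
(3,0): S=103.2392. Δ = (V_up−V_dn)/(S_up−S_dn) = (96.8986−133.0323)/(130.0814−93.9477) = -1.0000. V = [p*·96.8986 + (1−p*)·133.0323]/1.05 = 112.9322. B = V − Δ·S = 216.1714.
(3,1): S=142.9466. Δ = (V_up−V_dn)/(S_up−S_dn) = (46.8673−96.8986)/(180.1127−130.0814) = -1.0000. V = [p*·46.8673 + (1−p*)·96.8986]/1.05 = 73.2248. B = V − Δ·S = 216.1714.
(3,2): S=197.9261. Δ = (V_up−V_dn)/(S_up−S_dn) = (0.0000−46.8673)/(249.3869−180.1127) = -0.6765. V = [p*·0.0000 + (1−p*)·46.8673]/1.05 = 26.7813. B = V − Δ·S = 160.6877.
(3,3): S=274.0515. Δ = (V_up−V_dn)/(S_up−S_dn) = (0.0000−0.0000)/(345.3049−249.3869) = 0.0000. V = [p*·0.0000 + (1−p*)·0.0000]/1.05 = 0.0000. B = V − Δ·S = 0.0000.
(2,0): S=113.4497. Δ = (V_up−V_dn)/(S_up−S_dn) = (73.2248−112.9322)/(142.9466−103.2392) = -1.0000. V = [p*·73.2248 + (1−p*)·112.9322]/1.05 = 92.4279. B = V − Δ·S = 205.8776.
(2,1): S=157.0842. Δ = (V_up−V_dn)/(S_up−S_dn) = (26.7813−73.2248)/(197.9261−142.9466) = -0.8447. V = [p*·26.7813 + (1−p*)·73.2248]/1.05 = 52.0451. B = V − Δ·S = 184.7409.
(2,2): S=217.5012. Δ = (V_up−V_dn)/(S_up−S_dn) = (0.0000−26.7813)/(274.0515−197.9261) = -0.3518. V = [p*·0.0000 + (1−p*)·26.7813]/1.05 = 15.3036. B = V − Δ·S = 91.8216.
(1,0): S=124.6700. Δ = (V_up−V_dn)/(S_up−S_dn) = (52.0451−92.4279)/(157.0842−113.4497) = -0.9255. V = [p*·52.0451 + (1−p*)·92.4279]/1.05 = 72.6426. B = V − Δ·S = 188.0218.
(1,1): S=172.6200. Δ = (V_up−V_dn)/(S_up−S_dn) = (15.3036−52.0451)/(217.5012−157.0842) = -0.6081. V = [p*·15.3036 + (1−p*)·52.0451]/1.05 = 35.5700. B = V − Δ·S = 140.5459.
(0,0): S=137.0000. Δ = (V_up−V_dn)/(S_up−S_dn) = (35.5700−72.6426)/(172.6200−124.6700) = -0.7732. V = [p*·35.5700 + (1−p*)·72.6426]/1.05 = 55.0606. B = V − Δ·S = 160.9823.
Each (Δ,B) replicates both successor values, so the strategy is self-financing and V0 is arbitrage-free.

(0,0): Delta=-0.7732 Bond=160.9823
(1,0): Delta=-0.9255 Bond=188.0218
(1,1): Delta=-0.6081 Bond=140.5459
(2,0): Delta=-1.0000 Bond=205.8776
(2,1): Delta=-0.8447 Bond=184.7409
(2,2): Delta=-0.3518 Bond=91.8216
(3,0): Delta=-1.0000 Bond=216.1714
(3,1): Delta=-1.0000 Bond=216.1714
(3,2): Delta=-0.6765 Bond=160.6877
(3,3): Delta=0.0000 Bond=0.0000
V0=55.0606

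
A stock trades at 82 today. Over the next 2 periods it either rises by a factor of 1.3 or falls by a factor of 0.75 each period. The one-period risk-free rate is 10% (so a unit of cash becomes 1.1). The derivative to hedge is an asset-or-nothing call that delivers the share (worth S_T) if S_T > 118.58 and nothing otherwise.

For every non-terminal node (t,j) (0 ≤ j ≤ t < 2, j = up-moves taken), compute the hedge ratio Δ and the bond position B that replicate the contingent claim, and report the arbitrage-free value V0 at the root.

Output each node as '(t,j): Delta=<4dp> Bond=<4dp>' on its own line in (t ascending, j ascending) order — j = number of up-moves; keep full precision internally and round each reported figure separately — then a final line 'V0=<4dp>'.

Since d<R<u, set p* = (R−d)/(u−d) = 0.6364; price each node as the discounted p*-expectation of its children.
Terminal payoffs: V(2,0)=0.0000, V(2,1)=0.0000, V(2,2)=138.5800
Node (1,0) S=61.5000: V=(p*·0.0000+(1−p*)·0.0000)/1.1=0.0000; Δ=(0.0000−0.0000)/(79.9500−46.1250)=0.0000; B=V−Δ·S=0.0000
Node (1,1) S=106.6000: V=(p*·138.5800+(1−p*)·0.0000)/1.1=80.1702; Δ=(138.5800−0.0000)/(138.5800−79.9500)=2.3636; B=V−Δ·S=-171.7934
Node (0,0) S=82.0000: V=(p*·80.1702+(1−p*)·0.0000)/1.1=46.3795; Δ=(80.1702−0.0000)/(106.6000−61.5000)=1.7776; B=V−Δ·S=-99.3846
Root portfolio cost Δ·82+B reproduces V0=46.3795.

(0,0): Delta=1.7776 Bond=-99.3846
(1,0): Delta=0.0000 Bond=0.0000
(1,1): Delta=2.3636 Bond=-171.7934
V0=46.3795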